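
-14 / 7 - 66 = -68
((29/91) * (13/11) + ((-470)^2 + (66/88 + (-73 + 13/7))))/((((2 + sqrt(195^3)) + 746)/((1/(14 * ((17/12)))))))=-408093810/335913179 + 39789146475 * sqrt(195)/125631528946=3.21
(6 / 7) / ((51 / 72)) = 144 / 119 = 1.21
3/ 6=1/ 2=0.50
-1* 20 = -20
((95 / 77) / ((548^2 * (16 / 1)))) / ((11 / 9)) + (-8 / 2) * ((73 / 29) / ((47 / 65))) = -77243280790475 / 5547028098304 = -13.93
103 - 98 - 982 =-977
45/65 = 9/13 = 0.69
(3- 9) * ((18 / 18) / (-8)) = 3 / 4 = 0.75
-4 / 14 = -2 / 7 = -0.29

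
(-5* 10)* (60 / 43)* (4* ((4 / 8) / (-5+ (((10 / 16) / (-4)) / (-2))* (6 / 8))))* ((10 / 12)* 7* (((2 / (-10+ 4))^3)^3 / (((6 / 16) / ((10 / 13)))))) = -143360000 / 8351122923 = -0.02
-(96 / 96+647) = -648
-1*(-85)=85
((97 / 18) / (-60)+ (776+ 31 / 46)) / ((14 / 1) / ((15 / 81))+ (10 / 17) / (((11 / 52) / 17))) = 212193839 / 33573744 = 6.32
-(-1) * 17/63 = 17/63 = 0.27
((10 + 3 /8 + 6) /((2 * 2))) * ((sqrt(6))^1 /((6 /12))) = 131 * sqrt(6) /16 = 20.06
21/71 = 0.30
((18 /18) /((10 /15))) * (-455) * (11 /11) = -1365 /2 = -682.50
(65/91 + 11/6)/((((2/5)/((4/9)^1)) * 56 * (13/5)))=2675/137592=0.02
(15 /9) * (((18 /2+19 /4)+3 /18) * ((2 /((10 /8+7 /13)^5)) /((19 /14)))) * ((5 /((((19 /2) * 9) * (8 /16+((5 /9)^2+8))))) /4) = 11111462835200 /3583817763797871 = 0.00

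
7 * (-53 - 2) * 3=-1155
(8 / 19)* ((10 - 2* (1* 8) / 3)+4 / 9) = 368 / 171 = 2.15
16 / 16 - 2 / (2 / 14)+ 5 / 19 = -242 / 19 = -12.74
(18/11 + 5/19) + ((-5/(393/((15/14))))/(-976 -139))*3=162368989/85477238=1.90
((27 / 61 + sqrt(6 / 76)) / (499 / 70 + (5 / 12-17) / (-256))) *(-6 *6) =-104509440 / 47179169-1935360 *sqrt(114) / 14695151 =-3.62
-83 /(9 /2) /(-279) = 166 /2511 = 0.07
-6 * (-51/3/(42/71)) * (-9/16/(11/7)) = -10863/176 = -61.72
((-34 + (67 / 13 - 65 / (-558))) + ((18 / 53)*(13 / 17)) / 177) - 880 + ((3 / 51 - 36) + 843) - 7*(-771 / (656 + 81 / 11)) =-263188066724729 / 2813835471642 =-93.53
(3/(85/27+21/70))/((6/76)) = 540/49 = 11.02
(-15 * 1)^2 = 225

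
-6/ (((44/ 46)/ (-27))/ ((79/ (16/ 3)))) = 441531/ 176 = 2508.70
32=32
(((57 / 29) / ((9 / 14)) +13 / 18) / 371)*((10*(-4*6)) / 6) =-39460 / 96831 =-0.41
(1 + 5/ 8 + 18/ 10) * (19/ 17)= 2603/ 680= 3.83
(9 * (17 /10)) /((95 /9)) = 1377 /950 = 1.45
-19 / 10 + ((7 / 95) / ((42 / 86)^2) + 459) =1095037 / 2394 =457.41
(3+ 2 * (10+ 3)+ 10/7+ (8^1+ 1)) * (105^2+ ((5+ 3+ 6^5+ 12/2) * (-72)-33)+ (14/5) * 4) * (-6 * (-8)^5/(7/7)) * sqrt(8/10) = -298384090988544 * sqrt(5)/175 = -3812612062027.81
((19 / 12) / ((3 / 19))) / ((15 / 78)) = 4693 / 90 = 52.14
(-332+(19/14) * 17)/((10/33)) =-28545/28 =-1019.46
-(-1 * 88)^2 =-7744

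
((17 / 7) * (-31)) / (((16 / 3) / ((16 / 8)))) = -1581 / 56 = -28.23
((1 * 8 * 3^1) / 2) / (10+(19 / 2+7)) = 24 / 53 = 0.45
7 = 7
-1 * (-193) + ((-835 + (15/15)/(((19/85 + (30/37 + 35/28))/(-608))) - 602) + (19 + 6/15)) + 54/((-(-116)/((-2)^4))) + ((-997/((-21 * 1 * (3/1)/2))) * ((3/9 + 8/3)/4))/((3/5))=-84222655841/58336110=-1443.75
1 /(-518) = -1 /518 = -0.00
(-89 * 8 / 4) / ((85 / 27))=-4806 / 85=-56.54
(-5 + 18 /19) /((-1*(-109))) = -77 /2071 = -0.04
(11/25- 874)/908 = -21839/22700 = -0.96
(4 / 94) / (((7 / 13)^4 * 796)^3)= 23298085122481 / 164052761648669752096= 0.00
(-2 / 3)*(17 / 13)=-34 / 39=-0.87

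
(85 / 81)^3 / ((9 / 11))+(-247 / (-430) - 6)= -8253855427 / 2056676670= -4.01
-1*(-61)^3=226981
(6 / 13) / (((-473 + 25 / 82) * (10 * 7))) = -246 / 17636255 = -0.00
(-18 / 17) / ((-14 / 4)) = 36 / 119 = 0.30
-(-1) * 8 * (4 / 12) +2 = 14 / 3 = 4.67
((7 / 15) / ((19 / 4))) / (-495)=-28 / 141075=-0.00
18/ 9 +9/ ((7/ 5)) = 59/ 7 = 8.43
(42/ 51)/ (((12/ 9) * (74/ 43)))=903/ 2516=0.36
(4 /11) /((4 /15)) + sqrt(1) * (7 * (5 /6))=7.20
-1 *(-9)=9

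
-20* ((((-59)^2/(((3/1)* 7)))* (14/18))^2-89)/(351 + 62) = -241049600/301077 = -800.62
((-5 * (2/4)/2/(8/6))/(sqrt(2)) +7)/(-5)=-7/5 +3 * sqrt(2)/32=-1.27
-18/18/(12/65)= -65/12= -5.42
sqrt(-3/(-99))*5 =5*sqrt(33)/33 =0.87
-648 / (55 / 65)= -8424 / 11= -765.82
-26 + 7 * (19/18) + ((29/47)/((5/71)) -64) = -312383/4230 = -73.85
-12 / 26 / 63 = -2 / 273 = -0.01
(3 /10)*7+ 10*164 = 16421 /10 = 1642.10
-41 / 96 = -0.43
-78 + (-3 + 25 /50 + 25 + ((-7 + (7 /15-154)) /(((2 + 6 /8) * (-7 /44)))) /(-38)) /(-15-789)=-35753161 /458280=-78.02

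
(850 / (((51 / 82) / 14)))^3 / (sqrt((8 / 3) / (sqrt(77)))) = 12706040292102.57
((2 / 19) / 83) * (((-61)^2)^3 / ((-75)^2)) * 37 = 3812507702714 / 8870625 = 429790.20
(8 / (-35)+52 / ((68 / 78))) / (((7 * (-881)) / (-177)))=6257658 / 3669365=1.71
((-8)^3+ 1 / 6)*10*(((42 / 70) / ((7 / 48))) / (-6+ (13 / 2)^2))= -589632 / 1015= -580.92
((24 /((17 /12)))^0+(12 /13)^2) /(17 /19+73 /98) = 582806 /515957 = 1.13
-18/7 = -2.57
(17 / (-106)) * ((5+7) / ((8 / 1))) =-51 / 212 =-0.24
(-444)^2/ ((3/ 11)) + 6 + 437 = 723275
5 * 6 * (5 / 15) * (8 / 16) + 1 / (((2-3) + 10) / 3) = 16 / 3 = 5.33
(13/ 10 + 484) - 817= -3317/ 10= -331.70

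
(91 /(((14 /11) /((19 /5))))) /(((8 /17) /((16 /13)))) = 3553 /5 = 710.60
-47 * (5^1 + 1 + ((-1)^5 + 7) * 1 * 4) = -1410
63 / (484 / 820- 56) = -12915 / 11359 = -1.14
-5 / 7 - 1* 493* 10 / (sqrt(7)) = -4930* sqrt(7) / 7 - 5 / 7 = -1864.08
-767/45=-17.04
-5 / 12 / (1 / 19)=-95 / 12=-7.92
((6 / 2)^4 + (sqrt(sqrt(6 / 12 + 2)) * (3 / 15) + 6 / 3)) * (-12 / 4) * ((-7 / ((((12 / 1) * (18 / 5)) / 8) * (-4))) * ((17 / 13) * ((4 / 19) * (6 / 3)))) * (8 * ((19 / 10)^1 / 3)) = -79016 / 351-476 * 2^(3 / 4) * 5^(1 / 4) / 1755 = -225.80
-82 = -82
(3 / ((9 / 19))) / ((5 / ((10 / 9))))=38 / 27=1.41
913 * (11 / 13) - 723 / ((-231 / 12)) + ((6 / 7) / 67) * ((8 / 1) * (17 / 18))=163011755 / 201201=810.19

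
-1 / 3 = -0.33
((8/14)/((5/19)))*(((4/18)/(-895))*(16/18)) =-1216/2537325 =-0.00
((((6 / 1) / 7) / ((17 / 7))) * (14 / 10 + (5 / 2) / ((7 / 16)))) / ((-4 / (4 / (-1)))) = 1494 / 595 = 2.51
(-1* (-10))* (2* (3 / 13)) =60 / 13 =4.62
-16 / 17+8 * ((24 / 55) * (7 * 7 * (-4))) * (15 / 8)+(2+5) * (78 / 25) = -5899898 / 4675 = -1262.01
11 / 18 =0.61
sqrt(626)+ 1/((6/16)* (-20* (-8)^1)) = 25.04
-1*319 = -319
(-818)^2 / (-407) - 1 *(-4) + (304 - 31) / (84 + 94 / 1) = -118703177 / 72446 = -1638.51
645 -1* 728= -83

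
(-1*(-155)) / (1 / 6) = 930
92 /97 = 0.95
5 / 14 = 0.36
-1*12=-12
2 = 2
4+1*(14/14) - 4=1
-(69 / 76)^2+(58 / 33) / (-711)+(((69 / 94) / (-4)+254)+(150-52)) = 2235645862441 / 6369547536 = 350.99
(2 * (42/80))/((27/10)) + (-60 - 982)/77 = -18217/1386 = -13.14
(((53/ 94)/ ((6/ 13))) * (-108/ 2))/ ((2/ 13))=-428.79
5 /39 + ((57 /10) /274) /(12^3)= 2630647 /20517120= 0.13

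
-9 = -9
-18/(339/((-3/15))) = 6/565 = 0.01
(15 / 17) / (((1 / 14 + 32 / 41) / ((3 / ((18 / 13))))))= 2.24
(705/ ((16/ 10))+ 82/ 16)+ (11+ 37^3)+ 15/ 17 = 3475523/ 68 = 51110.63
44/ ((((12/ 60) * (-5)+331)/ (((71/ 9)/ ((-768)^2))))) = 0.00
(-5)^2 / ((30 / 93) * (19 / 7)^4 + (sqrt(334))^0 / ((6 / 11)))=11164650 / 8638001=1.29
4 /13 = 0.31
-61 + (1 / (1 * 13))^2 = -10308 / 169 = -60.99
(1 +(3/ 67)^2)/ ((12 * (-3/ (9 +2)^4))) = -32927609/ 80802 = -407.51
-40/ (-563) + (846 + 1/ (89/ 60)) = 42427862/ 50107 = 846.75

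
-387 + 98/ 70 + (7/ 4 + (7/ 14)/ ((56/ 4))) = -26867/ 70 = -383.81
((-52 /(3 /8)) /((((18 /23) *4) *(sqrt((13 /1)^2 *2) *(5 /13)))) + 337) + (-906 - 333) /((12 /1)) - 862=-2513 /4 - 598 *sqrt(2) /135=-634.51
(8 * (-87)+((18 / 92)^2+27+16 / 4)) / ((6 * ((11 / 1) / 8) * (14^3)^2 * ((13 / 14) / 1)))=-1407059 / 122054316384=-0.00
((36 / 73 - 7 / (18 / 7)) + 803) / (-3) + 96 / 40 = -5213761 / 19710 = -264.52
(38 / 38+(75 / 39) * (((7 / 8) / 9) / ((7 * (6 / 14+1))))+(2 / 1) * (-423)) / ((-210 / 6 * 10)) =2.41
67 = 67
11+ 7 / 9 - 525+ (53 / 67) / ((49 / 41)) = -15144620 / 29547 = -512.56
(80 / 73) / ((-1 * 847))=-80 / 61831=-0.00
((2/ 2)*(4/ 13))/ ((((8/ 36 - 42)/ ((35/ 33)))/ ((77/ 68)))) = -735/ 83096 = -0.01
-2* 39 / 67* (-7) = 8.15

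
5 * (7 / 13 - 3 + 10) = 490 / 13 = 37.69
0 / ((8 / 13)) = 0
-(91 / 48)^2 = -8281 / 2304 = -3.59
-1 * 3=-3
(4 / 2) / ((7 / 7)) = 2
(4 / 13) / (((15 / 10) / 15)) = 40 / 13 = 3.08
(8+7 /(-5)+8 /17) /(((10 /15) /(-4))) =-42.42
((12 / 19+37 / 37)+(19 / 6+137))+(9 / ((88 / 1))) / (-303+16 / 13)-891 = -749.20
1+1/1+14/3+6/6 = 23/3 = 7.67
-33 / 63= -11 / 21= -0.52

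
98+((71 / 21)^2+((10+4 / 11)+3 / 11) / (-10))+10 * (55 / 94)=114.22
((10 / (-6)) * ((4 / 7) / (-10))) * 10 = 0.95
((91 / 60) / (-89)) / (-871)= 7 / 357780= 0.00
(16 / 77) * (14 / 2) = 16 / 11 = 1.45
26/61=0.43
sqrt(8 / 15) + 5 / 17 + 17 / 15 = 2 * sqrt(30) / 15 + 364 / 255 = 2.16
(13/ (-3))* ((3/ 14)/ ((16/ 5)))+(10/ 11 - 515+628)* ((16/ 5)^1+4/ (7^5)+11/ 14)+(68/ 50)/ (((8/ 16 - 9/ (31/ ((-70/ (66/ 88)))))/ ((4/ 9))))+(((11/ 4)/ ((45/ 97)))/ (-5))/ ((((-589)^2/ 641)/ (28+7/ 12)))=30727204830102978217/ 67725027670497120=453.71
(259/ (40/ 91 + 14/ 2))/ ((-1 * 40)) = -23569/ 27080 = -0.87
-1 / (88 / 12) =-3 / 22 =-0.14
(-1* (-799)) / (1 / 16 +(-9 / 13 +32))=166192 / 6525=25.47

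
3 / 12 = 1 / 4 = 0.25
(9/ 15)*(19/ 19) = 3/ 5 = 0.60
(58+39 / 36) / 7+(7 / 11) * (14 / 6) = 9.93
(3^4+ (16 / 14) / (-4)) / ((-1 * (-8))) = 565 / 56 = 10.09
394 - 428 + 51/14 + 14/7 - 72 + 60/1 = -565/14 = -40.36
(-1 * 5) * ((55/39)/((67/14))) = -3850/2613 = -1.47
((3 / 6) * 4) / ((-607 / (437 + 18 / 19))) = -16642 / 11533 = -1.44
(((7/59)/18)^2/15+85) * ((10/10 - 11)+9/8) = -102098081579/135341280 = -754.38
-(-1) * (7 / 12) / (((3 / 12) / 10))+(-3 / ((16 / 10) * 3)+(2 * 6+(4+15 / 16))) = 1903 / 48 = 39.65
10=10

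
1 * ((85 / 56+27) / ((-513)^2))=1597 / 14737464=0.00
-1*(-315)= 315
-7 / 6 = -1.17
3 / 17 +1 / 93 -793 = -1253437 / 1581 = -792.81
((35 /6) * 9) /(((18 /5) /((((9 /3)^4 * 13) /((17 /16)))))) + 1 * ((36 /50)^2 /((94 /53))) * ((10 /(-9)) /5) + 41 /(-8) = 57718766137 /3995000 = 14447.75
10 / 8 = 5 / 4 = 1.25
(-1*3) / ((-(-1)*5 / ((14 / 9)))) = -14 / 15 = -0.93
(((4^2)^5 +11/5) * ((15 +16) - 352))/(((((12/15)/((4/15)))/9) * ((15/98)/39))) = -6432303738042/25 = -257292149521.68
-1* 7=-7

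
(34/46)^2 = 289/529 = 0.55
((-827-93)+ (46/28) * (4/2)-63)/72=-381/28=-13.61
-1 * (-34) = 34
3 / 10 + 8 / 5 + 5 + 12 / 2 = 129 / 10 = 12.90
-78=-78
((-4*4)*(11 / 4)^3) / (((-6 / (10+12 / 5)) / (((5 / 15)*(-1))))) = -41261 / 180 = -229.23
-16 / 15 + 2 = 14 / 15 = 0.93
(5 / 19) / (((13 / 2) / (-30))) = -300 / 247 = -1.21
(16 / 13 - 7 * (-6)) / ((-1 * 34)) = -281 / 221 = -1.27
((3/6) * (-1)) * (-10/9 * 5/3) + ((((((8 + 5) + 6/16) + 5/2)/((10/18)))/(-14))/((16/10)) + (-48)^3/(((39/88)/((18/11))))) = -128421309865/314496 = -408340.04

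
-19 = -19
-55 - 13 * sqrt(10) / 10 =-59.11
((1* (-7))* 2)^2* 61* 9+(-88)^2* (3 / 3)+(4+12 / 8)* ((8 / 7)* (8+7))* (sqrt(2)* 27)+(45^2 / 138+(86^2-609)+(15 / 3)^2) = 17820* sqrt(2) / 7+5620035 / 46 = 125774.86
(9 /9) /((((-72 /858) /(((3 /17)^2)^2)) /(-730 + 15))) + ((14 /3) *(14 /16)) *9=7519101 /167042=45.01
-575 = -575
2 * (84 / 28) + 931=937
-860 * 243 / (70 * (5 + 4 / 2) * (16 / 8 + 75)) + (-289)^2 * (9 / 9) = 315103835 / 3773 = 83515.46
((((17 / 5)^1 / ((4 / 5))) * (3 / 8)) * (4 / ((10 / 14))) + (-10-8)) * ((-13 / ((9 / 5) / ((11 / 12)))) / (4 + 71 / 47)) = 813241 / 74592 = 10.90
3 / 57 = 1 / 19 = 0.05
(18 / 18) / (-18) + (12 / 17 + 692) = 211951 / 306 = 692.65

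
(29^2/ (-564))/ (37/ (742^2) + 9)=-115756081/ 698670933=-0.17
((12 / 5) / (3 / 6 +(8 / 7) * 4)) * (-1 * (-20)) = 672 / 71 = 9.46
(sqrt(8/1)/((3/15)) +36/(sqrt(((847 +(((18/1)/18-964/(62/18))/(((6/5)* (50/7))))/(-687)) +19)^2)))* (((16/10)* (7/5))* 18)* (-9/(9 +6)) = -6048* sqrt(2)/25-27821719296/27666315875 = -343.13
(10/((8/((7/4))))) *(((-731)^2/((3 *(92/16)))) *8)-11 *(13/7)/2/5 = 2618359033/4830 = 542103.32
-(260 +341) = -601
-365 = -365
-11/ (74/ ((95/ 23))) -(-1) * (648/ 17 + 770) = 23364311/ 28934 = 807.50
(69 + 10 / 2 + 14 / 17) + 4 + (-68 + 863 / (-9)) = -13015 / 153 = -85.07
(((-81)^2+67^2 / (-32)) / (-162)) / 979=-205463 / 5075136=-0.04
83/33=2.52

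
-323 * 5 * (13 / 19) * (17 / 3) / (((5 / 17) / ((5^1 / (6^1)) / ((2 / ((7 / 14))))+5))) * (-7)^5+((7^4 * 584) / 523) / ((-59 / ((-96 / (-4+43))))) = 1863622130.95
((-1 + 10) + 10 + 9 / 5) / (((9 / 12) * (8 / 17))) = 884 / 15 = 58.93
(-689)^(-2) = 1/474721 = 0.00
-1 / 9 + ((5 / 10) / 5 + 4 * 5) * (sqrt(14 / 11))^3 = -1 / 9 + 1407 * sqrt(154) / 605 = 28.75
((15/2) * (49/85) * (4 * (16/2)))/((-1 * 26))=-1176/221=-5.32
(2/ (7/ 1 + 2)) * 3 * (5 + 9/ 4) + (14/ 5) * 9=901/ 30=30.03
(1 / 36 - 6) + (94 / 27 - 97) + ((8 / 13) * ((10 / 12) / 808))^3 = -16214715724135 / 162977133384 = -99.49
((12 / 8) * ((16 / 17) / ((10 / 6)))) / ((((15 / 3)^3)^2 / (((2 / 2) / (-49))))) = -72 / 65078125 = -0.00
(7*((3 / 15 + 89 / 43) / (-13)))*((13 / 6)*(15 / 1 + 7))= -37576 / 645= -58.26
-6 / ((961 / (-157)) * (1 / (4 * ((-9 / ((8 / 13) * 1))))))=-55107 / 961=-57.34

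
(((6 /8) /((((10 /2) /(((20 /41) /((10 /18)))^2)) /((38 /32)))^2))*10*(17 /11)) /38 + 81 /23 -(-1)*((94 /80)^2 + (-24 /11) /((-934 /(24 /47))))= 123369187080295993 /25106759890907200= 4.91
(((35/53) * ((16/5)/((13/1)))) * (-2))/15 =-224/10335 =-0.02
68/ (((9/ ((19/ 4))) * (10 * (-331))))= -323/ 29790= -0.01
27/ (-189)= -1/ 7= -0.14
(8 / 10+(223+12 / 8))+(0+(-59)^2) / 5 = 1843 / 2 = 921.50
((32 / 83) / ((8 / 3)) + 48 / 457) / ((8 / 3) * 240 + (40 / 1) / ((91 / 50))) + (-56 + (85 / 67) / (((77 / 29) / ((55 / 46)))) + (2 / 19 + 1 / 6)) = -6457575384756319 / 117077527979580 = -55.16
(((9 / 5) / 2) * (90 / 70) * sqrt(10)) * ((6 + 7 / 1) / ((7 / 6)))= 3159 * sqrt(10) / 245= 40.77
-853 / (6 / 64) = -27296 / 3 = -9098.67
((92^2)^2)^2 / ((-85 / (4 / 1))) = -20528754925502464 / 85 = -241514763829440.75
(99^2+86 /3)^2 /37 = 23502733 /9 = 2611414.78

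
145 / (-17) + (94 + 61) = 2490 / 17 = 146.47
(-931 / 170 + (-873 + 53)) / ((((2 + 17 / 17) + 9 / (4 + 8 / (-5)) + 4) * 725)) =-9678 / 91375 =-0.11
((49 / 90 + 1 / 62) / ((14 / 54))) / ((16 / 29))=34017 / 8680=3.92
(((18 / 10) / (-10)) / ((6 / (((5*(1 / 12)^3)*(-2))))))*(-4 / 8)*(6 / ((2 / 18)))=-3 / 640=-0.00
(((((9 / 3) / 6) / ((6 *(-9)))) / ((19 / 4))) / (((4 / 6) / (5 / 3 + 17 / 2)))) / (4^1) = -61 / 8208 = -0.01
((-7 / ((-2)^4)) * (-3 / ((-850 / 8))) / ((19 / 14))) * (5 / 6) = -49 / 6460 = -0.01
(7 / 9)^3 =0.47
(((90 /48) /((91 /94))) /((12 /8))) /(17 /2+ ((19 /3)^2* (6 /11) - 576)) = -7755 /3277001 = -0.00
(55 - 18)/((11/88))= 296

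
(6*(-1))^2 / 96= 3 / 8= 0.38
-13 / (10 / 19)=-247 / 10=-24.70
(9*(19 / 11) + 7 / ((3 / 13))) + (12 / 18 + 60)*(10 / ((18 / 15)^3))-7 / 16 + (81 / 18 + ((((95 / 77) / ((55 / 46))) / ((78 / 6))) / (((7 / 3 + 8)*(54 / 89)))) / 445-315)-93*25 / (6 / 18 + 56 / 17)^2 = -274560715621823 / 3028076971920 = -90.67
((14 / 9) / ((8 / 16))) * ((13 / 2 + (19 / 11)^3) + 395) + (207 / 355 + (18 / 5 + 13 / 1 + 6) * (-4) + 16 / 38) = 2111077249 / 1795519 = 1175.75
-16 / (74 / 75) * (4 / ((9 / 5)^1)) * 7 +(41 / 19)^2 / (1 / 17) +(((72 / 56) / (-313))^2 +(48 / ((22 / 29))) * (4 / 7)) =-289750631333150 / 2115960815661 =-136.94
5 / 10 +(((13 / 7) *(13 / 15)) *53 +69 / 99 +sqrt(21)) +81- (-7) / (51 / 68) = sqrt(21) +136163 / 770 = 181.42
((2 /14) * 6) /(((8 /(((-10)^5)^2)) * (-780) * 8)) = -15625000 /91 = -171703.30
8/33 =0.24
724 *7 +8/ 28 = 35478/ 7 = 5068.29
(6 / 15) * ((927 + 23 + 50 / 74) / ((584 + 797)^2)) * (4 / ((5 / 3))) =33768 / 70564957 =0.00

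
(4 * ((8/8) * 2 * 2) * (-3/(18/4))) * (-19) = 608/3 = 202.67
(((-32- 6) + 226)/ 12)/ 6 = 47/ 18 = 2.61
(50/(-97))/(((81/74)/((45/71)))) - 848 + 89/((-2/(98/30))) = -615903461/619830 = -993.67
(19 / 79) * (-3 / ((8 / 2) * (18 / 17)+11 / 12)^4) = -98717812992 / 96391326166879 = -0.00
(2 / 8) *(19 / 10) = 19 / 40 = 0.48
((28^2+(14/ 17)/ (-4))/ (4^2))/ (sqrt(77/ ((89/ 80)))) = 3807 * sqrt(34265)/ 119680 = 5.89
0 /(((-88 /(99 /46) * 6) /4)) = 0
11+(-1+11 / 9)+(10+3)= 218 / 9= 24.22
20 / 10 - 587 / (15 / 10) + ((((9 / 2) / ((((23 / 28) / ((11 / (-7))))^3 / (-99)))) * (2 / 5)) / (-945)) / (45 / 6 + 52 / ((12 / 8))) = -57204100336 / 146916525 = -389.36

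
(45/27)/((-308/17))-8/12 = -701/924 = -0.76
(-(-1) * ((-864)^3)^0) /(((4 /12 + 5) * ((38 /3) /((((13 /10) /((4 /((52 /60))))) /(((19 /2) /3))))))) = 1521 /1155200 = 0.00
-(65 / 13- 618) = 613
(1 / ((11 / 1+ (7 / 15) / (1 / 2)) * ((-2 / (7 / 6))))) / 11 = -35 / 7876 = -0.00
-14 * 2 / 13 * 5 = -140 / 13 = -10.77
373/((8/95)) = 35435/8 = 4429.38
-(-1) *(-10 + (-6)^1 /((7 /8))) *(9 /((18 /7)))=-59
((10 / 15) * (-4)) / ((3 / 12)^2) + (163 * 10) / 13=3226 / 39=82.72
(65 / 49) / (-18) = -65 / 882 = -0.07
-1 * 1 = -1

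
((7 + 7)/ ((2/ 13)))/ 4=91/ 4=22.75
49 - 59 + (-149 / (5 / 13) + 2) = -1977 / 5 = -395.40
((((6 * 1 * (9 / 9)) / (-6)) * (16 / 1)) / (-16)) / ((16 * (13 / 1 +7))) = 0.00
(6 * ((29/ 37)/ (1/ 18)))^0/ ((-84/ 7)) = -1/ 12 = -0.08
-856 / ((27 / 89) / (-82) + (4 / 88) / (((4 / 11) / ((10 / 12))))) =-8520.21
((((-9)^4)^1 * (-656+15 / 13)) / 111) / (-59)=18617931 / 28379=656.05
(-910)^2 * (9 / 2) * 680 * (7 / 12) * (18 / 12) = 2217237750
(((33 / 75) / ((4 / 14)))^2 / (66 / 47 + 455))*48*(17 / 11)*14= 72351048 / 13406875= 5.40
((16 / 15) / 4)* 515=412 / 3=137.33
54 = 54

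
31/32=0.97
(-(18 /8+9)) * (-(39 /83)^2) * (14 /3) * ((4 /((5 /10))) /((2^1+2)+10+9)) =638820 /158447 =4.03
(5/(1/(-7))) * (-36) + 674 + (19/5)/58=560879/290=1934.07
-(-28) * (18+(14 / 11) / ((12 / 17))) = 554.48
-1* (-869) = 869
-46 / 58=-0.79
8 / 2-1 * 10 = -6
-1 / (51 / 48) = -16 / 17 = -0.94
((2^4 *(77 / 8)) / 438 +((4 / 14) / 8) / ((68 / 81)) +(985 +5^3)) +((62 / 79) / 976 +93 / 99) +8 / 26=1111.64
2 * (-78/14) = -78/7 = -11.14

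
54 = 54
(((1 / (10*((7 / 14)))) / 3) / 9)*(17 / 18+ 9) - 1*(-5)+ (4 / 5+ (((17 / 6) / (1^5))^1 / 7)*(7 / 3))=6.82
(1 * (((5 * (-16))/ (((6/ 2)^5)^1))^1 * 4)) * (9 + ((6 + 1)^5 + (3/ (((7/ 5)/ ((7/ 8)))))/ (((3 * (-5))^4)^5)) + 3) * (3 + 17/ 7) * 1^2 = -906771085585905761718750000304/ 7541682263820648193359375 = -120234.59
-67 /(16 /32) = -134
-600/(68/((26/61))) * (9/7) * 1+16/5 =-59356/36295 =-1.64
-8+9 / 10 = -71 / 10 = -7.10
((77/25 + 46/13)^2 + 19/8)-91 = -37873717/845000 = -44.82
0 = 0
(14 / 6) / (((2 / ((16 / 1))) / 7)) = 392 / 3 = 130.67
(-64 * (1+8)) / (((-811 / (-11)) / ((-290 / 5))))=367488 / 811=453.13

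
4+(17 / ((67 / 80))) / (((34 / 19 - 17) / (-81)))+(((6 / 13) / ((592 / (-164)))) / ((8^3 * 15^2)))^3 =6436179641740308774833498981 / 57417279770216890368000000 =112.09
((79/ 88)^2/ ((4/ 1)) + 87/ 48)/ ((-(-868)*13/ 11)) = 62385/ 31775744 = 0.00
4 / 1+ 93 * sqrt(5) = 4+ 93 * sqrt(5) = 211.95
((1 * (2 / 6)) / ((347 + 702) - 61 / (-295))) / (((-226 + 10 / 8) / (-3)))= 295 / 69563721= 0.00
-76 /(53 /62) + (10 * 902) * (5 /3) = 2376164 /159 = 14944.43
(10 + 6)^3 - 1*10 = 4086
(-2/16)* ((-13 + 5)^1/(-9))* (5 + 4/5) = -29/45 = -0.64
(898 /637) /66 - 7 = -6.98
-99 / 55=-9 / 5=-1.80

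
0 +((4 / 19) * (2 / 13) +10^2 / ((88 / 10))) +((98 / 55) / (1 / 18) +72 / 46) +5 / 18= 254841877 / 5624190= 45.31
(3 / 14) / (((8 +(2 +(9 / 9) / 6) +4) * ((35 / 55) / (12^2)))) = 14256 / 4165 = 3.42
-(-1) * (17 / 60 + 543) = 32597 / 60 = 543.28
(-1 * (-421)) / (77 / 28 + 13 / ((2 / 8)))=1684 / 219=7.69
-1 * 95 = -95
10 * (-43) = -430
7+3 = 10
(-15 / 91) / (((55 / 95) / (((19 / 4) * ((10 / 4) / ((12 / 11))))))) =-9025 / 2912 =-3.10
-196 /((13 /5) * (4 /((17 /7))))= -595 /13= -45.77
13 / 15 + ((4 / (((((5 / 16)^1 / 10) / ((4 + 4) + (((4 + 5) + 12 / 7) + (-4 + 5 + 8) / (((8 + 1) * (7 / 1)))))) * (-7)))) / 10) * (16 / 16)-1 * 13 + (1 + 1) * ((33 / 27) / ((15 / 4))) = -304046 / 6615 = -45.96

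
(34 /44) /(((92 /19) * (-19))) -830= -1679937 /2024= -830.01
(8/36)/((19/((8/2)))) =8/171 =0.05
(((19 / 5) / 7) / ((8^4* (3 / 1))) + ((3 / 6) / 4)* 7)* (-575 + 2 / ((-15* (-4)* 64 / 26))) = -207734235593 / 412876800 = -503.14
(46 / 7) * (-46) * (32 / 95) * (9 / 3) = -305.47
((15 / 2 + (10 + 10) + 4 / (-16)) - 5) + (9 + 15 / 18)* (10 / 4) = 281 / 6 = 46.83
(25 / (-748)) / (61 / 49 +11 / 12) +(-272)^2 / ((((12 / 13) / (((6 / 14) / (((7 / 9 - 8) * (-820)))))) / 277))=1606.62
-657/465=-219/155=-1.41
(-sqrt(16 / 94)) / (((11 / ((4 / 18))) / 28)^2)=-6272 * sqrt(94) / 460647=-0.13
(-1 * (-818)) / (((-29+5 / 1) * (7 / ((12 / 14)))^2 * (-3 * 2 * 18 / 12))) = 409 / 7203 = 0.06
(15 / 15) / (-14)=-1 / 14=-0.07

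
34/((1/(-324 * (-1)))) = 11016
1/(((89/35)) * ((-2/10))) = -175/89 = -1.97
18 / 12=3 / 2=1.50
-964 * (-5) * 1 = 4820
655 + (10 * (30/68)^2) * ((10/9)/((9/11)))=1710530/2601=657.64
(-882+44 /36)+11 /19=-150514 /171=-880.20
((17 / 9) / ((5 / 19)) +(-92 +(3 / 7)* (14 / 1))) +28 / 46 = -80951 / 1035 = -78.21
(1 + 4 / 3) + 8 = 31 / 3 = 10.33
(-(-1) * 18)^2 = 324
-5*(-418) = 2090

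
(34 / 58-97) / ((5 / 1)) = -2796 / 145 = -19.28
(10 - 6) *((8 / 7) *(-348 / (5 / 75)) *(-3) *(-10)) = -5011200 / 7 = -715885.71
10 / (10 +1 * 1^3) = 10 / 11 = 0.91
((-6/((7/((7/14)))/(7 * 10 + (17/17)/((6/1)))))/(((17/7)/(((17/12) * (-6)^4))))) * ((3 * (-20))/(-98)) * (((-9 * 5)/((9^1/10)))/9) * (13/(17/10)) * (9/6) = 738855000/833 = 886980.79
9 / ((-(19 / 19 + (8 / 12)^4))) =-729 / 97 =-7.52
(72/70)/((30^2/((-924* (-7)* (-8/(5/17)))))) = -125664/625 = -201.06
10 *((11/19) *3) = 330/19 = 17.37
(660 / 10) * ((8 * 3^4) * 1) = 42768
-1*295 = -295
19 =19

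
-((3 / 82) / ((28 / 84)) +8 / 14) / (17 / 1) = -23 / 574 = -0.04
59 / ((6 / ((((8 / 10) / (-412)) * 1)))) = -59 / 3090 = -0.02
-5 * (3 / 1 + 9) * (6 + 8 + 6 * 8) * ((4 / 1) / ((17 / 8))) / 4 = -29760 / 17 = -1750.59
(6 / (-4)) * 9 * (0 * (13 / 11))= 0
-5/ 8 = -0.62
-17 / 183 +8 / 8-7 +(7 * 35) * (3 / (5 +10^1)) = 7852 / 183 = 42.91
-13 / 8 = -1.62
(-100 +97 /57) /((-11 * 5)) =5603 /3135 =1.79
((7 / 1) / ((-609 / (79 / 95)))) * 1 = -79 / 8265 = -0.01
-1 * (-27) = 27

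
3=3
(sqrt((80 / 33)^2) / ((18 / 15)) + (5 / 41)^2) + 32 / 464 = 10154413 / 4826151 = 2.10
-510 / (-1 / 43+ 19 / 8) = -175440 / 809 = -216.86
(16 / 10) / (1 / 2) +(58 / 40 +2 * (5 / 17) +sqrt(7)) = sqrt(7) +1781 / 340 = 7.88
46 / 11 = 4.18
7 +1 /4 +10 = 69 /4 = 17.25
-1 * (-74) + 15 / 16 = 1199 / 16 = 74.94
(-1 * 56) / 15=-56 / 15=-3.73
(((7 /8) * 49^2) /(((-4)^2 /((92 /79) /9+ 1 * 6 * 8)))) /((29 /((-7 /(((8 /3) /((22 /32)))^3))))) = -26.14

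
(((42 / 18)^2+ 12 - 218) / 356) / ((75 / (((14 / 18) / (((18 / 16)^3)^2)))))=-165609472 / 57467372535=-0.00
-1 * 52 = -52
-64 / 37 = -1.73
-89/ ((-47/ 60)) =5340/ 47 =113.62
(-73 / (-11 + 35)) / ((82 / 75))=-1825 / 656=-2.78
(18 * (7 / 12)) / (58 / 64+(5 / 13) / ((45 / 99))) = 1456 / 243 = 5.99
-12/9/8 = -1/6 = -0.17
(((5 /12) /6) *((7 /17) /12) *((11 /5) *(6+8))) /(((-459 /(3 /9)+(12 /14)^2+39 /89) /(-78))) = 30557527 /7343977968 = 0.00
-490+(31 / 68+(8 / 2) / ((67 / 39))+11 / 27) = -59883269 / 123012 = -486.81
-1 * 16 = -16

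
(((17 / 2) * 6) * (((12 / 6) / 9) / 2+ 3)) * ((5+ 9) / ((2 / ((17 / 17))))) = 3332 / 3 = 1110.67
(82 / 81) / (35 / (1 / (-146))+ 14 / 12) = -164 / 827631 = -0.00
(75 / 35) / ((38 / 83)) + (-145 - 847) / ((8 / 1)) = -31739 / 266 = -119.32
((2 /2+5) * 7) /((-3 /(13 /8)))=-91 /4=-22.75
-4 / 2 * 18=-36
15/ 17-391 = -6632/ 17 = -390.12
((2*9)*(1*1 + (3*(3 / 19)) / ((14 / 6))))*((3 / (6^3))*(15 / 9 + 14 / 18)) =880 / 1197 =0.74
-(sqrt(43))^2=-43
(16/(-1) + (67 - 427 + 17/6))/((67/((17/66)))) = -38063/26532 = -1.43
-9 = -9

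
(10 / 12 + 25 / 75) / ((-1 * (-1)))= 7 / 6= 1.17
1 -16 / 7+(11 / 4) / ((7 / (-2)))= -29 / 14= -2.07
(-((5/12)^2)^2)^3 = -244140625/8916100448256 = -0.00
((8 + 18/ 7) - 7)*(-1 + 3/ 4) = -25/ 28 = -0.89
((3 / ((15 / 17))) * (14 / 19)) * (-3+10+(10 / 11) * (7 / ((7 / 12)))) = 46886 / 1045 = 44.87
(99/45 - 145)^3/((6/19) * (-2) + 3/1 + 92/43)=-297383379048/460375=-645959.01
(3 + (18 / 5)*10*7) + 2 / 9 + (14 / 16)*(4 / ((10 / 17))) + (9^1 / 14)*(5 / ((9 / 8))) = 332677 / 1260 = 264.03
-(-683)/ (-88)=-683/ 88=-7.76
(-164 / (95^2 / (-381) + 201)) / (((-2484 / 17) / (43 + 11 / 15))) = 14517116 / 52440345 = 0.28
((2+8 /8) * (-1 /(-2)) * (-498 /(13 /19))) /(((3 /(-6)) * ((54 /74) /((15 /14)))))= 291745 /91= 3205.99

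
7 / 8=0.88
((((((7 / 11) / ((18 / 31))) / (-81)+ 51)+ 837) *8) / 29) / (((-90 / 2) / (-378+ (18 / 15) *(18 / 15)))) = 59586548968 / 29068875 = 2049.84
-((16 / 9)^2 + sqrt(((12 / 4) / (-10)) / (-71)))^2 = -46550243 / 4658310 -256 * sqrt(2130) / 28755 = -10.40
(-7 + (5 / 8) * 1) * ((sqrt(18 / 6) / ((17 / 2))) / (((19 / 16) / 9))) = -108 * sqrt(3) / 19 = -9.85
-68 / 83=-0.82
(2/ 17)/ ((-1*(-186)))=1/ 1581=0.00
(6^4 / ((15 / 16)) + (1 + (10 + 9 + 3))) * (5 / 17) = 7027 / 17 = 413.35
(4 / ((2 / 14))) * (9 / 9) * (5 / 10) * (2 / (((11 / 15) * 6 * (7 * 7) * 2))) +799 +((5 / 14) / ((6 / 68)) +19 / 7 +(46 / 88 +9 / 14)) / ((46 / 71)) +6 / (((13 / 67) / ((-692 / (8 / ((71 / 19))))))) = -96419970875 / 10498488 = -9184.18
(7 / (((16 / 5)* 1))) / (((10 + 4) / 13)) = 65 / 32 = 2.03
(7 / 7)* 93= 93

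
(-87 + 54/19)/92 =-1599/1748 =-0.91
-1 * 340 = -340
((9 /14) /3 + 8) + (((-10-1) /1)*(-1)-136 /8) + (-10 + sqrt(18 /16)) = -6.73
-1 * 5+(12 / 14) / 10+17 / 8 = -781 / 280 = -2.79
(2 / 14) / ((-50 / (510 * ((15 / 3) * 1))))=-51 / 7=-7.29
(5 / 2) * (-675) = -3375 / 2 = -1687.50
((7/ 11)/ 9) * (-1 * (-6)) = 14/ 33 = 0.42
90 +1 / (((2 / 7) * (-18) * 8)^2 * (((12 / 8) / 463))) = 11220127 / 124416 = 90.18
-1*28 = -28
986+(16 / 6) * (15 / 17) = 16802 / 17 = 988.35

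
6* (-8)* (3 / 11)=-144 / 11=-13.09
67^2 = 4489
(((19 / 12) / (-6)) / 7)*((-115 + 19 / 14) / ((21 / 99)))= 332519 / 16464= 20.20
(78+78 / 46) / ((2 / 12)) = 10998 / 23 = 478.17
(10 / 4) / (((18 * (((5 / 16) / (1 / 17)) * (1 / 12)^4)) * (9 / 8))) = 8192 / 17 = 481.88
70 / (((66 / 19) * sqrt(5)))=133 * sqrt(5) / 33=9.01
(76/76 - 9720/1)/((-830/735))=1428693/166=8606.58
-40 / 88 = -5 / 11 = -0.45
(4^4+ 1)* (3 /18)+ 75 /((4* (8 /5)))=54.55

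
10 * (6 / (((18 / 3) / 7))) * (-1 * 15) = -1050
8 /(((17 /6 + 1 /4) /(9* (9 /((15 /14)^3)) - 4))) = 160.49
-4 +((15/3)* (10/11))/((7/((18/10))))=-218/77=-2.83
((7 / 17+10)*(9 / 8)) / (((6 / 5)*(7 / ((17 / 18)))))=295 / 224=1.32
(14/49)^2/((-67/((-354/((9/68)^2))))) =2182528/88641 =24.62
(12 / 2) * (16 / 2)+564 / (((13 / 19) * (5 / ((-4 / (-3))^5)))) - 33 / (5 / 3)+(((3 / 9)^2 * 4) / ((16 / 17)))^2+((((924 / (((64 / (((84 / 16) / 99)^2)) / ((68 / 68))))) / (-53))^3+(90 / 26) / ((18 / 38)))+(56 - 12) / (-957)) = 370756326072624249419423 / 507600374259536363520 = 730.41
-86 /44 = -43 /22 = -1.95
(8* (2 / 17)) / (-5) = -16 / 85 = -0.19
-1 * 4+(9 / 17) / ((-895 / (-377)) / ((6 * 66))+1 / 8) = 0.04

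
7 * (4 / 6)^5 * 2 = 448 / 243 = 1.84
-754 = -754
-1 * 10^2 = -100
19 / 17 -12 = -185 / 17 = -10.88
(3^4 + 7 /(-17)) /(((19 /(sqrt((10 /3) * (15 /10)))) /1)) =1370 * sqrt(5) /323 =9.48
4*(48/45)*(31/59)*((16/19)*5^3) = 793600/3363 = 235.98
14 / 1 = 14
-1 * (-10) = 10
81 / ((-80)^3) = -81 / 512000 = -0.00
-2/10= -1/5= -0.20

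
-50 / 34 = -25 / 17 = -1.47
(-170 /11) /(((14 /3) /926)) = -236130 /77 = -3066.62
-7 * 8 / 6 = -28 / 3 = -9.33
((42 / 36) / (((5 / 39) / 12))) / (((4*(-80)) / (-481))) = 131313 / 800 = 164.14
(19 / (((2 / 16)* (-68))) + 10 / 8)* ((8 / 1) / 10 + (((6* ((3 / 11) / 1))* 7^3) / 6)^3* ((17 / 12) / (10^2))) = -413693361997 / 36203200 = -11426.98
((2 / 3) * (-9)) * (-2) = 12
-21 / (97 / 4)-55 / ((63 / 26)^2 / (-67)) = 241299424 / 384993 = 626.76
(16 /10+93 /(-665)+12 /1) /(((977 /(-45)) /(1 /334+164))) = -232251597 /2284226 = -101.68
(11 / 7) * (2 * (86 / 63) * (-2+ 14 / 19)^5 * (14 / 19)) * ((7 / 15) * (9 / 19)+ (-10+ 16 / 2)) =565785133056 / 31285510865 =18.08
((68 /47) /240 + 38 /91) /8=108707 /2052960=0.05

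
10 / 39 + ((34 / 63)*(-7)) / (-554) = 8531 / 32409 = 0.26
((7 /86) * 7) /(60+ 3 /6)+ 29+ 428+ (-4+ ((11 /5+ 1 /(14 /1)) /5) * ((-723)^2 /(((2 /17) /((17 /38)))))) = 125038341624437 /138399800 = 903457.53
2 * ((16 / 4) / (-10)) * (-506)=2024 / 5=404.80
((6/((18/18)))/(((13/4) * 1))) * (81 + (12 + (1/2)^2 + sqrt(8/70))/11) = 48 * sqrt(35)/5005 + 21678/143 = 151.65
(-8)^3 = -512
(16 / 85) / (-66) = -8 / 2805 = -0.00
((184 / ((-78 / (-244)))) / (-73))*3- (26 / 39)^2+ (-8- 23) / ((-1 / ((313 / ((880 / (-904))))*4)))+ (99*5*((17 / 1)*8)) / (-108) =-19033505488 / 469755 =-40517.94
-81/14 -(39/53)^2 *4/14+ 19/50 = -2733364/491575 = -5.56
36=36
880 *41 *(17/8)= 76670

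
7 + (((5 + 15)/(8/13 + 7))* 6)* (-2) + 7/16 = -12713/528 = -24.08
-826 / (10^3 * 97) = -413 / 48500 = -0.01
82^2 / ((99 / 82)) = 551368 / 99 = 5569.37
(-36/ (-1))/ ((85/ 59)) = 2124/ 85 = 24.99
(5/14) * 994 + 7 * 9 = 418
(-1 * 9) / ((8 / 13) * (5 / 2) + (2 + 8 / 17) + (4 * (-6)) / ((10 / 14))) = 9945 / 32698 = 0.30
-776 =-776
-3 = -3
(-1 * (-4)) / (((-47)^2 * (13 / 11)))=44 / 28717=0.00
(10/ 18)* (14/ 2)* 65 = 2275/ 9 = 252.78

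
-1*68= -68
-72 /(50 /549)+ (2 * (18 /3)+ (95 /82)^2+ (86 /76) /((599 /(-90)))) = -1487256462991 /1913146100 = -777.39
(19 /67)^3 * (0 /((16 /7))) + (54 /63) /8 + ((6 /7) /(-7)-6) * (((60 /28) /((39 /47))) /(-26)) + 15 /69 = 4973729 /5332964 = 0.93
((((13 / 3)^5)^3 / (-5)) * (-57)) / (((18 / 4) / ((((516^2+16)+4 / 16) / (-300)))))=-1035833100485213295365087 / 129140163000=-8020998862183.67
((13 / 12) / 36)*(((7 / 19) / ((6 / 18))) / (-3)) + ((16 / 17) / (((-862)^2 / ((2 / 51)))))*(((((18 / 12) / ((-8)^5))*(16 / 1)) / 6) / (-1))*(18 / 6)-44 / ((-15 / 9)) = 3721013234686021 / 141006687114240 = 26.39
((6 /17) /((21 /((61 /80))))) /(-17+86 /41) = -2501 /2908360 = -0.00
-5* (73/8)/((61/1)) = -365/488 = -0.75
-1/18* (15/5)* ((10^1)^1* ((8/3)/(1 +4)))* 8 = -64/9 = -7.11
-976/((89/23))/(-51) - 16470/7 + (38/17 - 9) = -74815129/31773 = -2354.68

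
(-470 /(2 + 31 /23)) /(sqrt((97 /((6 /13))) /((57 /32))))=-16215 * sqrt(23959) /194194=-12.92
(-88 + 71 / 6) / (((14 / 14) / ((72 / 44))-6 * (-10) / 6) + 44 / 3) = -1371 / 455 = -3.01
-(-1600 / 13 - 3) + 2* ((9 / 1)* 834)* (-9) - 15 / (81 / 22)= -134986.00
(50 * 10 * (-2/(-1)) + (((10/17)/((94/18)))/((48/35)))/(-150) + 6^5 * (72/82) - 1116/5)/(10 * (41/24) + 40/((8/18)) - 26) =59787848943/637490140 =93.79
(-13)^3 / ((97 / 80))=-175760 / 97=-1811.96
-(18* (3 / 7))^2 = -2916 / 49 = -59.51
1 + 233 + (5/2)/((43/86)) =239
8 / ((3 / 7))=56 / 3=18.67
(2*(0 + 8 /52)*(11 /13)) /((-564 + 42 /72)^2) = 6336 /7725179449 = 0.00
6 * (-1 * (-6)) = 36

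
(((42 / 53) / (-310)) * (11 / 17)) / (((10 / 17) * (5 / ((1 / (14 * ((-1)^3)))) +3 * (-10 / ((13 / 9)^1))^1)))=0.00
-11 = -11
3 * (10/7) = 30/7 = 4.29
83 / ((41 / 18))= 1494 / 41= 36.44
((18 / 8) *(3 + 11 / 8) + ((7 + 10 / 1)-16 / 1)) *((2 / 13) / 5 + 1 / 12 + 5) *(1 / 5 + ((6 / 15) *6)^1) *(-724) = -250537123 / 2400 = -104390.47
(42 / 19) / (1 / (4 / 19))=168 / 361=0.47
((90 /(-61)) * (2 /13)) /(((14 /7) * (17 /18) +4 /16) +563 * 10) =-6480 /160786301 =-0.00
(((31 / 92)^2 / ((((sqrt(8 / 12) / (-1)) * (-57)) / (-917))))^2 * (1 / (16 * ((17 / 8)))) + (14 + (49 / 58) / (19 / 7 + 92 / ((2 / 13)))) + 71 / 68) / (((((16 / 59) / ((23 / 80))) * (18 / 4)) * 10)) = 576687091344960610859 / 1611192101376393216000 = 0.36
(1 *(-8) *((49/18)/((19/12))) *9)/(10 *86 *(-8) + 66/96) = 37632/2091311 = 0.02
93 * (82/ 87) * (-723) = -1837866/ 29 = -63374.69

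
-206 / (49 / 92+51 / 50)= -473800 / 3571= -132.68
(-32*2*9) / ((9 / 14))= -896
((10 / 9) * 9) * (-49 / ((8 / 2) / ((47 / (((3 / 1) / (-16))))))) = 92120 / 3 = 30706.67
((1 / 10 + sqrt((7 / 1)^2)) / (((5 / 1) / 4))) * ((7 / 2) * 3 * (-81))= -120771 / 25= -4830.84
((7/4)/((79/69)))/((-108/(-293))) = 47173/11376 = 4.15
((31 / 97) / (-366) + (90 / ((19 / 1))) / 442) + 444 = 444.01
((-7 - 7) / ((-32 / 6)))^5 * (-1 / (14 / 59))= -34423137 / 65536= -525.26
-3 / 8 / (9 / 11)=-11 / 24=-0.46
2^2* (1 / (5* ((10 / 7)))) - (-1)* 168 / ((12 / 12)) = 4214 / 25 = 168.56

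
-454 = -454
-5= -5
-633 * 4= -2532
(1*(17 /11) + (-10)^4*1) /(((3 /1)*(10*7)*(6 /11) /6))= 110017 /210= 523.89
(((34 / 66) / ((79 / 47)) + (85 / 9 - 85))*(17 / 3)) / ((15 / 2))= -20009782 / 351945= -56.85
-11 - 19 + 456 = 426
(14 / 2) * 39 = 273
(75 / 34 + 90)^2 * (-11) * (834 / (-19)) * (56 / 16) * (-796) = -3305227412025 / 289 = -11436773051.99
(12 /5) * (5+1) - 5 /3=191 /15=12.73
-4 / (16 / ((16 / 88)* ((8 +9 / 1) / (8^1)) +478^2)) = -10053313 / 176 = -57121.10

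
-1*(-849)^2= -720801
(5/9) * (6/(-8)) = -5/12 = -0.42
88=88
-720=-720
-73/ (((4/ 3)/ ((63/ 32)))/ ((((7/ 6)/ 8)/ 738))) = -3577/ 167936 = -0.02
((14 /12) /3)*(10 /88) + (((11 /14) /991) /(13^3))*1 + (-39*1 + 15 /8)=-111896403349 /3017636622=-37.08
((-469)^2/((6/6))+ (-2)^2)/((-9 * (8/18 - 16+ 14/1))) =219965/14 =15711.79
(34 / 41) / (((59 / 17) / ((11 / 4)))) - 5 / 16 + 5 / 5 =52041 / 38704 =1.34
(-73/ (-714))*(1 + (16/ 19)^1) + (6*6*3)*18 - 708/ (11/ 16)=19492543/ 21318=914.37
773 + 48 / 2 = 797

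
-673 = -673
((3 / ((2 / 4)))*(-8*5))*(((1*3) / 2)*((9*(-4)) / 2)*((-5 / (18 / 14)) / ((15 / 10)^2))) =-11200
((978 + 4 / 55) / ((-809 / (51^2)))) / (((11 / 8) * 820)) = -279836388 / 100336225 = -2.79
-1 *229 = -229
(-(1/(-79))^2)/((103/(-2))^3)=8/6819709207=0.00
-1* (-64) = 64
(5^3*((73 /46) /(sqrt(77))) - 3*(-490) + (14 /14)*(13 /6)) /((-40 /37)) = -326821 /240 - 67525*sqrt(77) /28336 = -1382.67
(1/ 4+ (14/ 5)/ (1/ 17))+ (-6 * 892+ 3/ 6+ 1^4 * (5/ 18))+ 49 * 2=-5205.37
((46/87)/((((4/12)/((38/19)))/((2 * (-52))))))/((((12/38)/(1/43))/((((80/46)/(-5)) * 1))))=31616/3741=8.45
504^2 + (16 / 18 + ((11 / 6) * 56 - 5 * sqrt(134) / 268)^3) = 4834312087 / 3618 - 254235895 * sqrt(134) / 430944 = 1329354.37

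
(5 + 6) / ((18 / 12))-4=10 / 3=3.33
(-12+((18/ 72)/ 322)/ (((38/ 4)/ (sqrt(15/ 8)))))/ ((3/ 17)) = -68+17* sqrt(30)/ 146832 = -68.00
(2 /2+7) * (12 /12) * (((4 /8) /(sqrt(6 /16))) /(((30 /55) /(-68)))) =-2992 * sqrt(6) /9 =-814.32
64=64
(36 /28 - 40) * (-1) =271 /7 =38.71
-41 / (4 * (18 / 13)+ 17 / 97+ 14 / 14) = -51701 / 8466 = -6.11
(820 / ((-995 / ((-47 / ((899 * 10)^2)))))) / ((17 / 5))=1927 / 13670719915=0.00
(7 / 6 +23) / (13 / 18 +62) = 435 / 1129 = 0.39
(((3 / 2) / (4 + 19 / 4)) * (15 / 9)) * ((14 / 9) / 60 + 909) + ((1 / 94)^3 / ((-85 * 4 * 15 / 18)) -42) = 29051328261593 / 133433319600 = 217.72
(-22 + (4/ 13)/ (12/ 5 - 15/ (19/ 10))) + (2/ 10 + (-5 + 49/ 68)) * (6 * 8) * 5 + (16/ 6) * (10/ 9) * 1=-172723192/ 173043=-998.15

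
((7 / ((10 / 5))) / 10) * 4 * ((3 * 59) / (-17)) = -1239 / 85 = -14.58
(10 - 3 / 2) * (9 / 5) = 153 / 10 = 15.30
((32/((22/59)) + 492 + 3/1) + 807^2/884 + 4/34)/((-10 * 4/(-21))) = 269067939/388960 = 691.76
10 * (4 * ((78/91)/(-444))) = -20/259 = -0.08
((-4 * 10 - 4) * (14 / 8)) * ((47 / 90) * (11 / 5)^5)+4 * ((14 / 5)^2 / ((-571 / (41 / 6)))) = -332863947899 / 160593750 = -2072.71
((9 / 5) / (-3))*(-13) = 39 / 5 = 7.80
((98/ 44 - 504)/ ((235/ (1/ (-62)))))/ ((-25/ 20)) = -11039/ 400675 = -0.03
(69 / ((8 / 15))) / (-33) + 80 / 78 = -9935 / 3432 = -2.89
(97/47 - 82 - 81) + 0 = -7564/47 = -160.94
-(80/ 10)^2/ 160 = -0.40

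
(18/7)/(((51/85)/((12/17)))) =360/119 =3.03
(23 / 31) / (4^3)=0.01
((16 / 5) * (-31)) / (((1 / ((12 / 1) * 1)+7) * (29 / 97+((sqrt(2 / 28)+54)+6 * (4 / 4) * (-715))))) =56002368 * sqrt(14) / 1004410004376725+3320930030208 / 1004410004376725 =0.00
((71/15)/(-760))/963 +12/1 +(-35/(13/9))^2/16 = 180691542077/3710631600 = 48.70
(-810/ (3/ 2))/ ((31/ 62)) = -1080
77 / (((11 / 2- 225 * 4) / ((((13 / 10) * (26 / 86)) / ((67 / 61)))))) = -793793 / 25770545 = -0.03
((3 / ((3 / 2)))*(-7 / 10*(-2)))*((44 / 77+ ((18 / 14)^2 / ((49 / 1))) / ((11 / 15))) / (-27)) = -32614 / 509355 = -0.06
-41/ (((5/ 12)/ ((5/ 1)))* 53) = -492/ 53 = -9.28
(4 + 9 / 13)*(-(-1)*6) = 366 / 13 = 28.15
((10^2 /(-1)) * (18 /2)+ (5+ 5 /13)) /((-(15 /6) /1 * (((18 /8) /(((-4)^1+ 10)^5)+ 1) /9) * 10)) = 72347904 /224705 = 321.97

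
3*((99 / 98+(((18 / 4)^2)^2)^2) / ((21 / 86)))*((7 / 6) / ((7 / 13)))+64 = 393038892565 / 87808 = 4476117.13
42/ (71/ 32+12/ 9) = 4032/ 341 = 11.82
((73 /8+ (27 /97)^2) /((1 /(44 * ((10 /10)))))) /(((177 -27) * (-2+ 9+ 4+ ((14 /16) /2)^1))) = 0.24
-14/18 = -7/9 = -0.78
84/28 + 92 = 95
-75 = -75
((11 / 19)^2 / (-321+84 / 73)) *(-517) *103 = 470366083 / 8428989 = 55.80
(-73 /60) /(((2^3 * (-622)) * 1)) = 73 /298560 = 0.00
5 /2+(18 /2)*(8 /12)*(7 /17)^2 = 2033 /578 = 3.52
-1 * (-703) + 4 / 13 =9143 / 13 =703.31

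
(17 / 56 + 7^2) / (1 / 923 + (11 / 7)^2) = 17838821 / 893856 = 19.96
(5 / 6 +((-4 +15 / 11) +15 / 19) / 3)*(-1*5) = -455 / 418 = -1.09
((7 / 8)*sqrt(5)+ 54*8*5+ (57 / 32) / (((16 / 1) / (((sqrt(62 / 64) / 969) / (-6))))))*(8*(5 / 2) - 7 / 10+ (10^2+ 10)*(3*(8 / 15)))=422230.11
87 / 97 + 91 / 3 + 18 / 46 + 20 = 345503 / 6693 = 51.62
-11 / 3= -3.67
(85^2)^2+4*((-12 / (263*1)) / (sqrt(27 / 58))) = 52200625 -16*sqrt(174) / 789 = 52200624.73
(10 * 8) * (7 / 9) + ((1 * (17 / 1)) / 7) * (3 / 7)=27899 / 441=63.26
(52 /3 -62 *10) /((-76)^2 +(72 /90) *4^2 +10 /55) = -49720 /477591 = -0.10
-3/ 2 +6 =9/ 2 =4.50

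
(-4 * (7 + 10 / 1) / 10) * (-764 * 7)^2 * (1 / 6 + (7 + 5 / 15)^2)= -472118423728 / 45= -10491520527.29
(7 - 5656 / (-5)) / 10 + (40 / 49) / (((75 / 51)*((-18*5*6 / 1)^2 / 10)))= 40657649 / 357210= 113.82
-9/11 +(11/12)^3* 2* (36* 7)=102271/264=387.39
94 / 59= 1.59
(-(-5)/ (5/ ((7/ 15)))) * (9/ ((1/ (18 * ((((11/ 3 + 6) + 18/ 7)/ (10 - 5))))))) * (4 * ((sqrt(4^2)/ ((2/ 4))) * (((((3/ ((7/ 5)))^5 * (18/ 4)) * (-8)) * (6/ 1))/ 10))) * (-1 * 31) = 3010837651200/ 16807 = 179141884.41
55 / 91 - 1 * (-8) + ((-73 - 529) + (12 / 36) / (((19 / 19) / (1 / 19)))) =-3077852 / 5187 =-593.38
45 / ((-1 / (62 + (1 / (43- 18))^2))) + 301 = -311134 / 125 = -2489.07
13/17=0.76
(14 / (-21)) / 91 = -2 / 273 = -0.01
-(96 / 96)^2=-1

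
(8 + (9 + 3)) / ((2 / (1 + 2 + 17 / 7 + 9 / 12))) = 865 / 14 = 61.79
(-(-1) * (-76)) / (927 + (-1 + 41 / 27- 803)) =-1026 / 1681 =-0.61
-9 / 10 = -0.90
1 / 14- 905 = -904.93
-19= -19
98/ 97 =1.01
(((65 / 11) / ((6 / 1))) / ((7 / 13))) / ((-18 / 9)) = -845 / 924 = -0.91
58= 58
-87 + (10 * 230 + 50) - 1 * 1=2262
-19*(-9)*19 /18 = 361 /2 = 180.50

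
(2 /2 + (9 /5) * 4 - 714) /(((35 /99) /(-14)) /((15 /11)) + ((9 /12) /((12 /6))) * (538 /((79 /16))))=-15054714 /871165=-17.28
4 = 4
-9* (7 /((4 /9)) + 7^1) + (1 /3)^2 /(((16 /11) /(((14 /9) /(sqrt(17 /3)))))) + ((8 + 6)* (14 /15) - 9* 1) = -12041 /60 + 77* sqrt(51) /11016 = -200.63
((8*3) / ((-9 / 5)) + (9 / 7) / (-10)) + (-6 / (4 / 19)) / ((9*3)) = -4573 / 315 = -14.52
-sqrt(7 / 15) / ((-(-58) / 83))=-83* sqrt(105) / 870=-0.98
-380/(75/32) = -2432/15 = -162.13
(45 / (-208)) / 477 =-5 / 11024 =-0.00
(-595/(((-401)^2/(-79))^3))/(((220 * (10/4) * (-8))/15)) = -176014923/731777249702822576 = -0.00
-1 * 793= -793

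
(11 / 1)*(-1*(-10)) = 110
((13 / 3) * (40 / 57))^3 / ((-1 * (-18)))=70304000 / 45001899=1.56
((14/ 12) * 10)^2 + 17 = 1378/ 9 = 153.11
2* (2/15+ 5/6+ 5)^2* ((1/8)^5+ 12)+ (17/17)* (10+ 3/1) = 12790758697/14745600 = 867.43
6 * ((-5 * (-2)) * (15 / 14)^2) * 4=13500 / 49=275.51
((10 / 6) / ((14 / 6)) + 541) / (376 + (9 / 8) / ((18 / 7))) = 60672 / 42161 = 1.44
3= 3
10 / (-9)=-10 / 9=-1.11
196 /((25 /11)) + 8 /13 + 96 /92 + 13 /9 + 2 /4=12088417 /134550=89.84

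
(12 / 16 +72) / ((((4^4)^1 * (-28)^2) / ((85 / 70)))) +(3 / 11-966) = -119396346735 / 123633664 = -965.73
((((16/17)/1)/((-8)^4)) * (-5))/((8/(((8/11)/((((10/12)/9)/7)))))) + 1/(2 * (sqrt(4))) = 5795/23936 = 0.24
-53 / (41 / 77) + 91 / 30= -118699 / 1230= -96.50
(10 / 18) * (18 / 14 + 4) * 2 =370 / 63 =5.87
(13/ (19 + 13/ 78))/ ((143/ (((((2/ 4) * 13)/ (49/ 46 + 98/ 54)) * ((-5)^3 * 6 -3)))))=-1585818/ 196735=-8.06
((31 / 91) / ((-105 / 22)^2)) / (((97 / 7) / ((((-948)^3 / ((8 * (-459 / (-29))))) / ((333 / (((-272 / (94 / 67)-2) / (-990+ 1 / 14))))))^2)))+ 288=67660970945087145762768927904 / 3857832965563740152358525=17538.60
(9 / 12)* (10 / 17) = 15 / 34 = 0.44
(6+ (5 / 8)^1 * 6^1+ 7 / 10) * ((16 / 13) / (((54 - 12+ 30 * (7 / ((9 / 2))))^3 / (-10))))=-297 / 1609699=-0.00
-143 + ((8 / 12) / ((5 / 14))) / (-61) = -130873 / 915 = -143.03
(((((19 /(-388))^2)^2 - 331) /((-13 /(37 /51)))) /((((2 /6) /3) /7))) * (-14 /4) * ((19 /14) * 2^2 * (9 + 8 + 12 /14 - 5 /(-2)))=-450118.80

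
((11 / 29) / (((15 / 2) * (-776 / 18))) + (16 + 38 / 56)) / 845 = 6567893 / 332777900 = 0.02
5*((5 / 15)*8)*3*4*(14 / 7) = 320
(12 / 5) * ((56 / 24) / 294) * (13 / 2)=13 / 105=0.12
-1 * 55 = -55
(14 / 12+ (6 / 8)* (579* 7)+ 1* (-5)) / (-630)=-36431 / 7560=-4.82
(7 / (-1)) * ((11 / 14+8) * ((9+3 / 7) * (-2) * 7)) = 8118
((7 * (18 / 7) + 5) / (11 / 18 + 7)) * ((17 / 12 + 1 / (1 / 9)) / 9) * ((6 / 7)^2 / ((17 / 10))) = 172500 / 114121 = 1.51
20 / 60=1 / 3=0.33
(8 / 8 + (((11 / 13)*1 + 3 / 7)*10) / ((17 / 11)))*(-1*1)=-14307 / 1547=-9.25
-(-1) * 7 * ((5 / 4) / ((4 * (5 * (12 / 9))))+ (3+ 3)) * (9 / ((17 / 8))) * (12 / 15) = 24381 / 170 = 143.42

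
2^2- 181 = -177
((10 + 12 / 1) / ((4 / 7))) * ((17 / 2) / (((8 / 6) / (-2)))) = -3927 / 8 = -490.88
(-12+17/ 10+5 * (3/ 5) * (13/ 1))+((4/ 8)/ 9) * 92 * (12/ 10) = 209/ 6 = 34.83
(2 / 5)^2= 4 / 25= 0.16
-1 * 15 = -15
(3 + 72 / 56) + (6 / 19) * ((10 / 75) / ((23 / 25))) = 13250 / 3059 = 4.33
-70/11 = -6.36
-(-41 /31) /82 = 1 /62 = 0.02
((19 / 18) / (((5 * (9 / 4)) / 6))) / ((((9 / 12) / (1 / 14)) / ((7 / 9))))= 152 / 3645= 0.04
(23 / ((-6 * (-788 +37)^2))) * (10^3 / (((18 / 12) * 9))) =-23000 / 45684081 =-0.00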